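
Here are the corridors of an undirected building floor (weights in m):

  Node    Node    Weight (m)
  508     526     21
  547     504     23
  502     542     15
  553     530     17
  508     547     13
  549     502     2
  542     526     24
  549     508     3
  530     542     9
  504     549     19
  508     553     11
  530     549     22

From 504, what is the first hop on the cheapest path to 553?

549

Compare a few routes:
504–547–508–553: 23+13+11 = 47
504–549–508–553: 19+3+11 = 33
Cheapest is 504–549–508–553 at 33 m.
So from 504 the first move is to 549.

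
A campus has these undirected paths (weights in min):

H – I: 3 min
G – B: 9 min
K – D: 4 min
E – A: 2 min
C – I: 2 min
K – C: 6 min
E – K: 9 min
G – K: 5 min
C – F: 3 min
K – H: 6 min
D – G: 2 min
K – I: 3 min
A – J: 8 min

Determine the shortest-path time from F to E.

Candidate routes:
F–C–I–K–E: 3+2+3+9 = 17
F–C–K–E: 3+6+9 = 18
F–C–I–H–K–E: 3+2+3+6+9 = 23
Cheapest is F–C–I–K–E at 17 min.

17 min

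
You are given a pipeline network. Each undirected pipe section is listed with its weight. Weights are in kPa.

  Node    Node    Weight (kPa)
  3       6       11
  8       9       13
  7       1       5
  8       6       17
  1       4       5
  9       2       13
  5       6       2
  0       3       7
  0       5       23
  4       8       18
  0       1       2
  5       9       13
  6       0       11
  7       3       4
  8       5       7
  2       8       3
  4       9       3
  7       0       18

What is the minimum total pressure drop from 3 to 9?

Enumerating some paths:
3 → 6 → 5 → 9: 11+2+13 = 26
3 → 7 → 1 → 4 → 9: 4+5+5+3 = 17
The minimum is 17 kPa via 3 → 7 → 1 → 4 → 9.

17 kPa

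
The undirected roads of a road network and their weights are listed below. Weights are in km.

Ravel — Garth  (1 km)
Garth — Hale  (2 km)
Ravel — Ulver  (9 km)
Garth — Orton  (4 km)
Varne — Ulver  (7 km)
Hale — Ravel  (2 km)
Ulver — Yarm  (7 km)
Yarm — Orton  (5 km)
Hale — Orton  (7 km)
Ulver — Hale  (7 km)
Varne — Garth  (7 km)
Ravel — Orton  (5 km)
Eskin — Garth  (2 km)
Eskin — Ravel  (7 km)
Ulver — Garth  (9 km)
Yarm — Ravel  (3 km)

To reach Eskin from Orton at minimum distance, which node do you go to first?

Garth

Candidate routes:
Orton - Yarm - Ravel - Garth - Eskin: 5+3+1+2 = 11
Orton - Garth - Eskin: 4+2 = 6
Orton - Hale - Garth - Eskin: 7+2+2 = 11
Orton - Ravel - Garth - Eskin: 5+1+2 = 8
The minimum is 6 km via Orton - Garth - Eskin.
So from Orton the first move is to Garth.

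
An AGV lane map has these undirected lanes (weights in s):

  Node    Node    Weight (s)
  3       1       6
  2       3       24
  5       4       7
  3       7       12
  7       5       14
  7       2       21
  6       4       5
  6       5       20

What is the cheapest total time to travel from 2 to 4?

Settle nodes by increasing distance from 2:
2: 0
7: 21  (via 2)
3: 24  (via 2)
1: 30  (via 3)
5: 35  (via 7)
4: 42  (via 5)
Shortest route: 2–7–5–4 = 42 s.

42 s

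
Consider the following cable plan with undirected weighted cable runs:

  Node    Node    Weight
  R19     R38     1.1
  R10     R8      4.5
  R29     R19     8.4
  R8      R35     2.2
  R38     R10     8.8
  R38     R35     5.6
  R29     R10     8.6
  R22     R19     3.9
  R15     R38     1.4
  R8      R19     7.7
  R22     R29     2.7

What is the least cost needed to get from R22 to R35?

Running Dijkstra from R22:
R22: 0
R29: 2.7  (via R22)
R19: 3.9  (via R22)
R38: 5  (via R19)
R15: 6.4  (via R38)
R35: 10.6  (via R38)
Shortest route: R22 → R19 → R38 → R35 = 10.6.

10.6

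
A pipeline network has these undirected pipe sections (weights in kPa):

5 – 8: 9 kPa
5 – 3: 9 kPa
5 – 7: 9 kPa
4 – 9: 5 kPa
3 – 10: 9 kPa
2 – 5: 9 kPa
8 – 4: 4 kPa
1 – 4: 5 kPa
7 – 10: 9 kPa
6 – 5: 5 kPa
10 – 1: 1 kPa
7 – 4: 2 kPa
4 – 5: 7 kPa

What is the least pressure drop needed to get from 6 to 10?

Settle nodes by increasing distance from 6:
6: 0
5: 5  (via 6)
4: 12  (via 5)
2: 14  (via 5)
3: 14  (via 5)
7: 14  (via 5)
8: 14  (via 5)
1: 17  (via 4)
9: 17  (via 4)
10: 18  (via 1)
Shortest route: 6 → 5 → 4 → 1 → 10 = 18 kPa.

18 kPa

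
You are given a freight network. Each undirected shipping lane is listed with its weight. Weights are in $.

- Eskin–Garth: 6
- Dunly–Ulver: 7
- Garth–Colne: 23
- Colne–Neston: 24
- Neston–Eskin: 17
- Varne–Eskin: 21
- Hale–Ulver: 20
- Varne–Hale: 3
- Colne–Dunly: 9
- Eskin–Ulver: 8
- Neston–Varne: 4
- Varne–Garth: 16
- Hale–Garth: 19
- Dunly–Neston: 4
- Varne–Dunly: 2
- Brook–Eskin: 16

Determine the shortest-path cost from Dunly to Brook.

Compare a few routes:
Dunly - Neston - Eskin - Brook: 4+17+16 = 37
Dunly - Ulver - Eskin - Brook: 7+8+16 = 31
Cheapest is Dunly - Ulver - Eskin - Brook at $31.

$31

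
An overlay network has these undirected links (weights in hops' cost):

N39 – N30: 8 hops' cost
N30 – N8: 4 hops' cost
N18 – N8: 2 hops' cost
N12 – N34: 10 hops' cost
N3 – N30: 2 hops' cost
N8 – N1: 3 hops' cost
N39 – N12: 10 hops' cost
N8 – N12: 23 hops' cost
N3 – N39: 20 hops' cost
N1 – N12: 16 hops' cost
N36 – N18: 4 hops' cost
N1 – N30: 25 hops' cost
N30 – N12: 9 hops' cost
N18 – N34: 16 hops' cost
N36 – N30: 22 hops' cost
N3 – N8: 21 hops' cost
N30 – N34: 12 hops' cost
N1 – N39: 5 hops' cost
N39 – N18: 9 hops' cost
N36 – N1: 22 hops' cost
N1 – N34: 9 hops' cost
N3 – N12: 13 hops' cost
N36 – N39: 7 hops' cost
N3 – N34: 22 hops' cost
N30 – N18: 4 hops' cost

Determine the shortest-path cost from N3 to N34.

Compare a few routes:
N3 - N30 - N8 - N1 - N34: 2+4+3+9 = 18
N3 - N30 - N34: 2+12 = 14
N3 - N30 - N18 - N8 - N1 - N34: 2+4+2+3+9 = 20
Cheapest is N3 - N30 - N34 at 14 hops' cost.

14 hops' cost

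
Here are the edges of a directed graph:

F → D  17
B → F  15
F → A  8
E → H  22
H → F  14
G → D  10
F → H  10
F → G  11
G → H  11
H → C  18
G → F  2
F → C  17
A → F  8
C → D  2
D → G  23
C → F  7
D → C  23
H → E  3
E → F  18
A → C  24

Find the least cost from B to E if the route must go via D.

Best B to D: B–F–D costing 32
Shortest D→E: D–G–H–E = 37
Total via D: 32 + 37 = 69.

69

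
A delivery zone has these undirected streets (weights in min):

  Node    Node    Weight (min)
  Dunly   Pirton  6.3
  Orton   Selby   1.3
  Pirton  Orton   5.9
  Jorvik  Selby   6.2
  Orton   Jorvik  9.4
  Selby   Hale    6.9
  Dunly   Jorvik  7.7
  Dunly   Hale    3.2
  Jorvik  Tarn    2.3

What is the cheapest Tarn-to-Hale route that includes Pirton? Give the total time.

Shortest Tarn→Pirton: Tarn → Jorvik → Selby → Orton → Pirton = 15.7
Best Pirton to Hale: Pirton → Dunly → Hale costing 9.5
Total via Pirton: 15.7 + 9.5 = 25.2 min.

25.2 min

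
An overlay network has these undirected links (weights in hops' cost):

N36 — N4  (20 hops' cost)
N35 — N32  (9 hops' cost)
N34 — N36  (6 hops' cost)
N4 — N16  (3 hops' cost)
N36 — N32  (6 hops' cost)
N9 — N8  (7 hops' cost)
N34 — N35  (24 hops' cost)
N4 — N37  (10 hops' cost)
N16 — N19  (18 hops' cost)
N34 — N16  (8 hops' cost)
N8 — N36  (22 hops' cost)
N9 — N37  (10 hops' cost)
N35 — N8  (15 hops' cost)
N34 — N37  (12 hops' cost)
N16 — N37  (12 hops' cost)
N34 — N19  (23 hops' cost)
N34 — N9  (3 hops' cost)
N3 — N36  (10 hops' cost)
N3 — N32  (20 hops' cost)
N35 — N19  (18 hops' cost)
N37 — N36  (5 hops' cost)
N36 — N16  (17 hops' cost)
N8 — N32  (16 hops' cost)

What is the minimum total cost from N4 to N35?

Shortest distances from N4:
N4: 0
N16: 3  (via N4)
N37: 10  (via N4)
N34: 11  (via N16)
N9: 14  (via N34)
N36: 15  (via N37)
N32: 21  (via N36)
N8: 21  (via N9)
N19: 21  (via N16)
N3: 25  (via N36)
N35: 30  (via N32)
Shortest route: N4 → N37 → N36 → N32 → N35 = 30 hops' cost.

30 hops' cost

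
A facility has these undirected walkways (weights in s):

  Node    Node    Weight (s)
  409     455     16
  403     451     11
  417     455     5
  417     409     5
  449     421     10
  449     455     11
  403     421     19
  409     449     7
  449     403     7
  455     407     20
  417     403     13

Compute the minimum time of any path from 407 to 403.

38 s

Compare a few routes:
407 - 455 - 417 - 409 - 449 - 403: 20+5+5+7+7 = 44
407 - 455 - 409 - 449 - 403: 20+16+7+7 = 50
407 - 455 - 409 - 417 - 403: 20+16+5+13 = 54
407 - 455 - 417 - 403: 20+5+13 = 38
Cheapest is 407 - 455 - 417 - 403 at 38 s.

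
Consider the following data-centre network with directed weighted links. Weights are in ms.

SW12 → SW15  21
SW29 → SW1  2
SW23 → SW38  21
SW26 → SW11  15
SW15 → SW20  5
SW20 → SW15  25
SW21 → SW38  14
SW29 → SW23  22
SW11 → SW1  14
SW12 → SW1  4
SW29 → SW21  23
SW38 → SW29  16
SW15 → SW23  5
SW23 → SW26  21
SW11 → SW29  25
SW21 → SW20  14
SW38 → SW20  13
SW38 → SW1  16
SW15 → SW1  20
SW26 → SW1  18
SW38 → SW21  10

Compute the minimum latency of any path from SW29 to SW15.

62 ms

Compare a few routes:
SW29 - SW21 - SW20 - SW15: 23+14+25 = 62
SW29 - SW21 - SW38 - SW20 - SW15: 23+14+13+25 = 75
SW29 - SW23 - SW38 - SW21 - SW20 - SW15: 22+21+10+14+25 = 92
SW29 - SW23 - SW38 - SW20 - SW15: 22+21+13+25 = 81
Cheapest is SW29 - SW21 - SW20 - SW15 at 62 ms.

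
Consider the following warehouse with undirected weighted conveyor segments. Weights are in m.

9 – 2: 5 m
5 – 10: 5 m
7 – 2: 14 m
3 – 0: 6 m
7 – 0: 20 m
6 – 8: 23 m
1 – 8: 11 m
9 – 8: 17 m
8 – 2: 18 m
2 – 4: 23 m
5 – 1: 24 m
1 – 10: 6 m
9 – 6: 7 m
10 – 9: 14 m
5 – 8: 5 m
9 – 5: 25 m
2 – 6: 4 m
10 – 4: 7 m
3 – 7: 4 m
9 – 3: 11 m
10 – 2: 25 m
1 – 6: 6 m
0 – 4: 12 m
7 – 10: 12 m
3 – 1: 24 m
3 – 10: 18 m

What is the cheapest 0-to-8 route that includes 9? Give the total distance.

Best 0 to 9: 0 → 3 → 9 costing 17
Best 9 to 8: 9 → 8 costing 17
Total via 9: 17 + 17 = 34 m.

34 m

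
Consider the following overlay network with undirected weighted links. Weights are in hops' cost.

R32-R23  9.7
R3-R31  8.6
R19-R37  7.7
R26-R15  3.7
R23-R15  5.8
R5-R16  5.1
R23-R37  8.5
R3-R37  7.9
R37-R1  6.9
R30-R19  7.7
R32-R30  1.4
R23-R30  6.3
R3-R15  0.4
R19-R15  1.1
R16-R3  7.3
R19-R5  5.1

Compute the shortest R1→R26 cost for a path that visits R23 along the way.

Best R1 to R23: R1–R37–R23 costing 15.4
Shortest R23→R26: R23–R15–R26 = 9.5
Total via R23: 15.4 + 9.5 = 24.9 hops' cost.

24.9 hops' cost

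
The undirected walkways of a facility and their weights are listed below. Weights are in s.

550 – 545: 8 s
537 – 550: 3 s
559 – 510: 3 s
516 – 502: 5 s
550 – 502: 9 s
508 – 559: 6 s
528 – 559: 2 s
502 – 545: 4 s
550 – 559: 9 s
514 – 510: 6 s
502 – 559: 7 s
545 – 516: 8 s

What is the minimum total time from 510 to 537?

15 s

Enumerating some paths:
510 - 559 - 550 - 537: 3+9+3 = 15
510 - 559 - 502 - 550 - 537: 3+7+9+3 = 22
The minimum is 15 s via 510 - 559 - 550 - 537.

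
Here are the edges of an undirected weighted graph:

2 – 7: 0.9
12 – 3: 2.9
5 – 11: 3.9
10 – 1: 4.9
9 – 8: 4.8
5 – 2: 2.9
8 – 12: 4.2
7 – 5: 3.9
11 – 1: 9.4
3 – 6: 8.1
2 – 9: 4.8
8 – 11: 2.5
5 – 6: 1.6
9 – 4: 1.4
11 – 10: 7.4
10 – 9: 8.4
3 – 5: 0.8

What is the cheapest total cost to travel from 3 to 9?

8.5

Enumerating some paths:
3 - 5 - 7 - 2 - 9: 0.8+3.9+0.9+4.8 = 10.4
3 - 5 - 2 - 9: 0.8+2.9+4.8 = 8.5
Cheapest is 3 - 5 - 2 - 9 at 8.5.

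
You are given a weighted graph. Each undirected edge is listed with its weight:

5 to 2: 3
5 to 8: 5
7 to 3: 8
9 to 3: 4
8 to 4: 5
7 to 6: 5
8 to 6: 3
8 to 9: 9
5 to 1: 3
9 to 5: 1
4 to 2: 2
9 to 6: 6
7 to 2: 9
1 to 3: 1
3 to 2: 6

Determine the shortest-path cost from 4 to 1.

Candidate routes:
4 → 2 → 3 → 1: 2+6+1 = 9
4 → 2 → 5 → 1: 2+3+3 = 8
Cheapest is 4 → 2 → 5 → 1 at 8.

8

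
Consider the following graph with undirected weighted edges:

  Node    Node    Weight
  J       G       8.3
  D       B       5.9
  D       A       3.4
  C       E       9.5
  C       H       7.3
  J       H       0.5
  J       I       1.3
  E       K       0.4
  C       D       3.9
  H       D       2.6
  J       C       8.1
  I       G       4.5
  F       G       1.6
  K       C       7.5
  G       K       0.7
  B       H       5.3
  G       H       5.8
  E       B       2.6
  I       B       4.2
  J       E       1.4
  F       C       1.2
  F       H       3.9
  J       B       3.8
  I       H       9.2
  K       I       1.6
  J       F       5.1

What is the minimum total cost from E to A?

7.9

Candidate routes:
E–J–H–D–A: 1.4+0.5+2.6+3.4 = 7.9
E–B–D–A: 2.6+5.9+3.4 = 11.9
E–K–G–F–C–D–A: 0.4+0.7+1.6+1.2+3.9+3.4 = 11.2
E–K–I–J–H–D–A: 0.4+1.6+1.3+0.5+2.6+3.4 = 9.8
The minimum is 7.9 via E–J–H–D–A.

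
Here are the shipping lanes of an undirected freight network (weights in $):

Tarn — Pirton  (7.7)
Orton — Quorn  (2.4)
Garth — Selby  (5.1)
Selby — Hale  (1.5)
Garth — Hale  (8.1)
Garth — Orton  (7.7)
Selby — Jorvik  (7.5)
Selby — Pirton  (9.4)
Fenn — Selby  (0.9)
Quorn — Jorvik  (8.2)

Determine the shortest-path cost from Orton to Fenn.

$13.7

Candidate routes:
Orton → Garth → Hale → Selby → Fenn: 7.7+8.1+1.5+0.9 = 18.2
Orton → Garth → Selby → Fenn: 7.7+5.1+0.9 = 13.7
Orton → Quorn → Jorvik → Selby → Fenn: 2.4+8.2+7.5+0.9 = 19
Cheapest is Orton → Garth → Selby → Fenn at $13.7.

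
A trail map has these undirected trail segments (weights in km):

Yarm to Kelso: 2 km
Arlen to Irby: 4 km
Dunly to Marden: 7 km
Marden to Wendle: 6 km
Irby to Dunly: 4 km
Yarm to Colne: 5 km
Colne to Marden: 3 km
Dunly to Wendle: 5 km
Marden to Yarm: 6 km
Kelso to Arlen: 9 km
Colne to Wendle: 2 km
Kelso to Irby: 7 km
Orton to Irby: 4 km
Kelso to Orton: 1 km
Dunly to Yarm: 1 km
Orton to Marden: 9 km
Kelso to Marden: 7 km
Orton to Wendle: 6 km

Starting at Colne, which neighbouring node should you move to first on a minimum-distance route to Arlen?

Yarm

Candidate routes:
Colne → Yarm → Dunly → Irby → Arlen: 5+1+4+4 = 14
Colne → Wendle → Dunly → Irby → Arlen: 2+5+4+4 = 15
The minimum is 14 km via Colne → Yarm → Dunly → Irby → Arlen.
So from Colne the first move is to Yarm.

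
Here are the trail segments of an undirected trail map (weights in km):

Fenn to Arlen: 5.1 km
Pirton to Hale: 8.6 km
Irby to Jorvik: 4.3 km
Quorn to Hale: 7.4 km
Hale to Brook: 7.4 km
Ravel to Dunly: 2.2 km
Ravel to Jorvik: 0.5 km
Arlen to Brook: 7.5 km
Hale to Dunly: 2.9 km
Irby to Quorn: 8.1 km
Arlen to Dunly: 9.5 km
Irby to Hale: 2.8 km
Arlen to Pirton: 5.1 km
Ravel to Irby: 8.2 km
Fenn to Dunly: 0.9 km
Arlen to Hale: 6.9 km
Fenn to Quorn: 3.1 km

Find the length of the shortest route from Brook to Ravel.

Candidate routes:
Brook–Arlen–Fenn–Dunly–Ravel: 7.5+5.1+0.9+2.2 = 15.7
Brook–Hale–Dunly–Ravel: 7.4+2.9+2.2 = 12.5
Brook–Hale–Irby–Jorvik–Ravel: 7.4+2.8+4.3+0.5 = 15
The minimum is 12.5 km via Brook–Hale–Dunly–Ravel.

12.5 km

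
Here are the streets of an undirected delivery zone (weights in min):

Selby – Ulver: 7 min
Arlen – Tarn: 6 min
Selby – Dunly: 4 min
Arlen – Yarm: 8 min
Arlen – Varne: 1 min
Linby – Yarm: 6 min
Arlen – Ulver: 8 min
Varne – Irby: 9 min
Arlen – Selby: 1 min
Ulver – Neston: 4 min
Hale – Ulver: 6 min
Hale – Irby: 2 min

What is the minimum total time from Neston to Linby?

Running Dijkstra from Neston:
Neston: 0
Ulver: 4  (via Neston)
Hale: 10  (via Ulver)
Selby: 11  (via Ulver)
Irby: 12  (via Hale)
Arlen: 12  (via Ulver)
Varne: 13  (via Arlen)
Dunly: 15  (via Selby)
Tarn: 18  (via Arlen)
Yarm: 20  (via Arlen)
Linby: 26  (via Yarm)
Shortest route: Neston → Ulver → Arlen → Yarm → Linby = 26 min.

26 min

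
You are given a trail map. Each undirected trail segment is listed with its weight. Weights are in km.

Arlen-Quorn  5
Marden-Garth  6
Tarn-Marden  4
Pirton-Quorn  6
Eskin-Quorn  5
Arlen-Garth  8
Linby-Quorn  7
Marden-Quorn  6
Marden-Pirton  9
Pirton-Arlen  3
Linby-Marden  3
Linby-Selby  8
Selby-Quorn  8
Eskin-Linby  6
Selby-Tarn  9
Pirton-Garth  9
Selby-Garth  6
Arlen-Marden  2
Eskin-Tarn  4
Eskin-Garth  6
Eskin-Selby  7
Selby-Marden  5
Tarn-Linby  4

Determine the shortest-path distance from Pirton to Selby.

10 km

Enumerating some paths:
Pirton → Marden → Selby: 9+5 = 14
Pirton → Arlen → Marden → Selby: 3+2+5 = 10
Pirton → Quorn → Selby: 6+8 = 14
The minimum is 10 km via Pirton → Arlen → Marden → Selby.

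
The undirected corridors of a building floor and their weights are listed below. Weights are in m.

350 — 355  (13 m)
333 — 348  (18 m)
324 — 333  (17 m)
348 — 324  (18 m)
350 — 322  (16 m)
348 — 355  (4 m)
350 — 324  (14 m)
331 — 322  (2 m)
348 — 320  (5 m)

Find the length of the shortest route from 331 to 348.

35 m

Running Dijkstra from 331:
331: 0
322: 2  (via 331)
350: 18  (via 322)
355: 31  (via 350)
324: 32  (via 350)
348: 35  (via 355)
Shortest route: 331 → 322 → 350 → 355 → 348 = 35 m.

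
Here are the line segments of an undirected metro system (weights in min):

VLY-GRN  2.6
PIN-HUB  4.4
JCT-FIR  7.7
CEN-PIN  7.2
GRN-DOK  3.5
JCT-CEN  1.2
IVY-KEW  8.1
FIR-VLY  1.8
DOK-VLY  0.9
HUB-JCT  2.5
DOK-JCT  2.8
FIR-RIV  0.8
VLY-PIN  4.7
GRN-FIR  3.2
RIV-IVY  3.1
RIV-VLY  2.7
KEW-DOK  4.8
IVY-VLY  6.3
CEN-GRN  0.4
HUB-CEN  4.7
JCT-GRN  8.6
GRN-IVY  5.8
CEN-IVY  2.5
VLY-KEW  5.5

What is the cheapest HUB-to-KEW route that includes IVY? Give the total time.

14.3 min

Best HUB to IVY: HUB → JCT → CEN → IVY costing 6.2
Best IVY to KEW: IVY → KEW costing 8.1
Total via IVY: 6.2 + 8.1 = 14.3 min.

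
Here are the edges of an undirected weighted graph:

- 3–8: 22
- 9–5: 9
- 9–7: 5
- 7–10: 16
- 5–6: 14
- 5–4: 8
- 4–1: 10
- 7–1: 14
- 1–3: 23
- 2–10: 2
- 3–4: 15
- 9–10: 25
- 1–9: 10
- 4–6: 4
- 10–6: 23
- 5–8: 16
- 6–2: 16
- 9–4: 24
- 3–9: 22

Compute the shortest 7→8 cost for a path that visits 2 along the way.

62

Shortest 7→2: 7 → 10 → 2 = 18
Shortest 2→8: 2 → 6 → 4 → 5 → 8 = 44
Total via 2: 18 + 44 = 62.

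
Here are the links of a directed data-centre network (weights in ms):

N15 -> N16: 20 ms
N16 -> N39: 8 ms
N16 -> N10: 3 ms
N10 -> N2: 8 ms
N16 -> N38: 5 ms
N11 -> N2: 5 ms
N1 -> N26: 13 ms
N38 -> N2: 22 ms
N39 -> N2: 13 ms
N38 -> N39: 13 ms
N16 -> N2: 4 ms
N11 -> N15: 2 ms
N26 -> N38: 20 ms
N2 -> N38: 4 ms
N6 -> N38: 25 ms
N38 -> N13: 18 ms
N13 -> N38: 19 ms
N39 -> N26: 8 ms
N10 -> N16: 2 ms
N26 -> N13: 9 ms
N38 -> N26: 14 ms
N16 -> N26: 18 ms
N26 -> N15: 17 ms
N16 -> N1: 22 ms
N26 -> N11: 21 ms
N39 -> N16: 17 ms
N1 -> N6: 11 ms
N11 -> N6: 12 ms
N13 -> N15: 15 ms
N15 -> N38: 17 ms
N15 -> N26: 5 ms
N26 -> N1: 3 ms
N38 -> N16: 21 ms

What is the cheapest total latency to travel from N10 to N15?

Running Dijkstra from N10:
N10: 0
N16: 2  (via N10)
N2: 6  (via N16)
N38: 7  (via N16)
N39: 10  (via N16)
N26: 18  (via N39)
N1: 21  (via N26)
N13: 25  (via N38)
N6: 32  (via N1)
N15: 35  (via N26)
Shortest route: N10–N16–N39–N26–N15 = 35 ms.

35 ms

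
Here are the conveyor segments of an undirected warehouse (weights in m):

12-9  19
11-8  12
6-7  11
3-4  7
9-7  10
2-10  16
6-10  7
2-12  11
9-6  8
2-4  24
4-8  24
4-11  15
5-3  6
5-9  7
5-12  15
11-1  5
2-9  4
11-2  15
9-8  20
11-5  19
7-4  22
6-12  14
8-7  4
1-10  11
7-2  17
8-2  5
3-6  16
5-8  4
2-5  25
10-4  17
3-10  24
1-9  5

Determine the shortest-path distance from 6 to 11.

Shortest distances from 6:
6: 0
10: 7  (via 6)
9: 8  (via 6)
7: 11  (via 6)
2: 12  (via 9)
1: 13  (via 9)
12: 14  (via 6)
5: 15  (via 9)
8: 15  (via 7)
3: 16  (via 6)
11: 18  (via 1)
Shortest route: 6–9–1–11 = 18 m.

18 m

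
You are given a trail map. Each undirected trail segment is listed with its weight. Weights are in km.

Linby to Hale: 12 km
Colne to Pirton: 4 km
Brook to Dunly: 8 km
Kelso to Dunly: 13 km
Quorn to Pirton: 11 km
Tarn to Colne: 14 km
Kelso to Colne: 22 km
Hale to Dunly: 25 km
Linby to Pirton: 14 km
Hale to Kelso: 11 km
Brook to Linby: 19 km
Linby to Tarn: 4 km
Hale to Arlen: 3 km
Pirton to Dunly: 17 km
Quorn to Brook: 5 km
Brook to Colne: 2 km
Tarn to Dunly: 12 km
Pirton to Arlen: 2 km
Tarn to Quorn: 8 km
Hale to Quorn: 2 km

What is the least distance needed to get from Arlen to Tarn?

Enumerating some paths:
Arlen–Hale–Quorn–Tarn: 3+2+8 = 13
Arlen–Hale–Linby–Tarn: 3+12+4 = 19
The minimum is 13 km via Arlen–Hale–Quorn–Tarn.

13 km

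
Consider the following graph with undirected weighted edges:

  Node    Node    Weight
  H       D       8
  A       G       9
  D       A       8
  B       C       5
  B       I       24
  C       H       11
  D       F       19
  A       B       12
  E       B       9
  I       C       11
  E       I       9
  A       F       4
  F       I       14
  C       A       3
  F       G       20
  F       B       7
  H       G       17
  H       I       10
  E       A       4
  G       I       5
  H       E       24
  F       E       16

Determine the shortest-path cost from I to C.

Candidate routes:
I → E → A → C: 9+4+3 = 16
I → C: 11 = 11
Cheapest is I → C at 11.

11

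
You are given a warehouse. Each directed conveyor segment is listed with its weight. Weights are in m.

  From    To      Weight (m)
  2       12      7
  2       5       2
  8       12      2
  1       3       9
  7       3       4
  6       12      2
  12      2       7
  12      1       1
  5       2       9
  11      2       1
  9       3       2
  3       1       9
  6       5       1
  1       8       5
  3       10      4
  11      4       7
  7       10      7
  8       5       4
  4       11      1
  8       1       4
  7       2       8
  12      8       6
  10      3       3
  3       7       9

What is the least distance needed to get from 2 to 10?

21 m

Running Dijkstra from 2:
2: 0
5: 2  (via 2)
12: 7  (via 2)
1: 8  (via 12)
8: 13  (via 12)
3: 17  (via 1)
10: 21  (via 3)
Shortest route: 2 → 12 → 1 → 3 → 10 = 21 m.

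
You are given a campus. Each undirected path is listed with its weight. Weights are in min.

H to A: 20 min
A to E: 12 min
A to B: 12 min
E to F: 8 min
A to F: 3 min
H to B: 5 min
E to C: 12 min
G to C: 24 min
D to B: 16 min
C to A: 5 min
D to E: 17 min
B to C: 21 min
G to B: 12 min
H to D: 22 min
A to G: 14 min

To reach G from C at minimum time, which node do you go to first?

Enumerating some paths:
C - G: 24 = 24
C - A - G: 5+14 = 19
C - A - B - G: 5+12+12 = 29
The minimum is 19 min via C - A - G.
So from C the first move is to A.

A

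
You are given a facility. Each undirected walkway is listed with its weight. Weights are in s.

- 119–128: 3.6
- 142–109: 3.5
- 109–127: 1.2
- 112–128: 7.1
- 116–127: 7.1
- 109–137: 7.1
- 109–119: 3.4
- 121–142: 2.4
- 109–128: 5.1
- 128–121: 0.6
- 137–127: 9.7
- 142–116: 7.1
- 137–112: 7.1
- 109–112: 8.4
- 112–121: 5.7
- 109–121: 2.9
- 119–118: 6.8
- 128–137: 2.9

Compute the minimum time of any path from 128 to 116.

Shortest distances from 128:
128: 0
121: 0.6  (via 128)
137: 2.9  (via 128)
142: 3  (via 121)
109: 3.5  (via 121)
119: 3.6  (via 128)
127: 4.7  (via 109)
112: 6.3  (via 121)
116: 10.1  (via 142)
Shortest route: 128–121–142–116 = 10.1 s.

10.1 s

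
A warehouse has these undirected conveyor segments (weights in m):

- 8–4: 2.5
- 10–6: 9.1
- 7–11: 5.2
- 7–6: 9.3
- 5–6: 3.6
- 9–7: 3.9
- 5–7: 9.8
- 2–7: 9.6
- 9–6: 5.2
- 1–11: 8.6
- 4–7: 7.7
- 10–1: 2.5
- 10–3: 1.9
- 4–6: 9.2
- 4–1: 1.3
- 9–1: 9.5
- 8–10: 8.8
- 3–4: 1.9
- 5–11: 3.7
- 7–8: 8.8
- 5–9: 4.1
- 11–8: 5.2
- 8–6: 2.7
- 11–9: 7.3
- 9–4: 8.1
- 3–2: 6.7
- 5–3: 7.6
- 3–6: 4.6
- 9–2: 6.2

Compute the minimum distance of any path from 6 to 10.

Running Dijkstra from 6:
6: 0
8: 2.7  (via 6)
5: 3.6  (via 6)
3: 4.6  (via 6)
4: 5.2  (via 8)
9: 5.2  (via 6)
1: 6.5  (via 4)
10: 6.5  (via 3)
Shortest route: 6–3–10 = 6.5 m.

6.5 m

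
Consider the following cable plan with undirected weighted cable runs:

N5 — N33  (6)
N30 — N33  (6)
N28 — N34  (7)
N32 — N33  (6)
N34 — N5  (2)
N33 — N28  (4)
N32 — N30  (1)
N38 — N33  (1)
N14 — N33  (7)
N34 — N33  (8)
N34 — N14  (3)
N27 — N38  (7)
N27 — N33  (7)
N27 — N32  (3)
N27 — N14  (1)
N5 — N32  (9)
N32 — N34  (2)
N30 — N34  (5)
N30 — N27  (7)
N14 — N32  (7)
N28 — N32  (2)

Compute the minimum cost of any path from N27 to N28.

Compare a few routes:
N27 → N32 → N28: 3+2 = 5
N27 → N14 → N34 → N32 → N28: 1+3+2+2 = 8
The minimum is 5 via N27 → N32 → N28.

5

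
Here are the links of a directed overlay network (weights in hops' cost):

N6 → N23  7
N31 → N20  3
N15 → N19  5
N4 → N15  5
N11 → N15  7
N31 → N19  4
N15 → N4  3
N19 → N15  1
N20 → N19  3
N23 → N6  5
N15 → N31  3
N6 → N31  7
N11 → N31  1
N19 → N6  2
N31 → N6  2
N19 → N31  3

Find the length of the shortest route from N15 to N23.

12 hops' cost

Settle nodes by increasing distance from N15:
N15: 0
N31: 3  (via N15)
N4: 3  (via N15)
N19: 5  (via N15)
N6: 5  (via N31)
N20: 6  (via N31)
N23: 12  (via N6)
Shortest route: N15–N31–N6–N23 = 12 hops' cost.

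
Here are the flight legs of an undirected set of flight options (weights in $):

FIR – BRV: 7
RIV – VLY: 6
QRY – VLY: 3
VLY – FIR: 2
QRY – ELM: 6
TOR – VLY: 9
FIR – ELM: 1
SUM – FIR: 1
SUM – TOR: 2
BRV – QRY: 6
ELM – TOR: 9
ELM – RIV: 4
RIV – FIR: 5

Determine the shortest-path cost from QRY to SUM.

Enumerating some paths:
QRY - ELM - FIR - SUM: 6+1+1 = 8
QRY - BRV - FIR - SUM: 6+7+1 = 14
QRY - VLY - TOR - SUM: 3+9+2 = 14
QRY - VLY - FIR - SUM: 3+2+1 = 6
Cheapest is QRY - VLY - FIR - SUM at $6.

$6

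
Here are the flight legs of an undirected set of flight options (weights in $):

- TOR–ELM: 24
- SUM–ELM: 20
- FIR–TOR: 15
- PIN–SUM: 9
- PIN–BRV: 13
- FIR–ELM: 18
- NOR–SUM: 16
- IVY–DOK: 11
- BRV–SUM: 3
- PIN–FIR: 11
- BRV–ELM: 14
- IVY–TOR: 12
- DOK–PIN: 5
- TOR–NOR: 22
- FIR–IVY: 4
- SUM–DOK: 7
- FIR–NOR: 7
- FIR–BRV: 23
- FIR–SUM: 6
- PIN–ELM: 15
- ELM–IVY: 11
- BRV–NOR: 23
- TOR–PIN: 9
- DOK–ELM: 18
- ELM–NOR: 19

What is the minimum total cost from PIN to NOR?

Enumerating some paths:
PIN - SUM - FIR - NOR: 9+6+7 = 22
PIN - FIR - NOR: 11+7 = 18
PIN - DOK - SUM - FIR - NOR: 5+7+6+7 = 25
PIN - SUM - NOR: 9+16 = 25
The minimum is $18 via PIN - FIR - NOR.

$18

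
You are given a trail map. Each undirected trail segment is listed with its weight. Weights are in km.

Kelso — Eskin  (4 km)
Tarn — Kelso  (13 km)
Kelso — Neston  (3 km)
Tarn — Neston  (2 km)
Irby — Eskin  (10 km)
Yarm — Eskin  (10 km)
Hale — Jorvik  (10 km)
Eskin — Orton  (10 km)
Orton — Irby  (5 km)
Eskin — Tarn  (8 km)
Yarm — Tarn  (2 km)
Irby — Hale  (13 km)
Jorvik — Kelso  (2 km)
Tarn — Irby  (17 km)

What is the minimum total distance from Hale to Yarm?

19 km

Shortest distances from Hale:
Hale: 0
Jorvik: 10  (via Hale)
Kelso: 12  (via Jorvik)
Irby: 13  (via Hale)
Neston: 15  (via Kelso)
Eskin: 16  (via Kelso)
Tarn: 17  (via Neston)
Orton: 18  (via Irby)
Yarm: 19  (via Tarn)
Shortest route: Hale–Jorvik–Kelso–Neston–Tarn–Yarm = 19 km.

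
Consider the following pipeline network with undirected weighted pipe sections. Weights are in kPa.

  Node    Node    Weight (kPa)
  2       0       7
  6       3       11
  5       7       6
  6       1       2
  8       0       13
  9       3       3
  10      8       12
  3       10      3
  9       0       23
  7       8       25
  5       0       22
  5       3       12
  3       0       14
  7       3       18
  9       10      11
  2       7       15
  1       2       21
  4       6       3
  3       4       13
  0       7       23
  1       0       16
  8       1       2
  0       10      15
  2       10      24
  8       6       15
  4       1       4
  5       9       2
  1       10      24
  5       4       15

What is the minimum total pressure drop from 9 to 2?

Settle nodes by increasing distance from 9:
9: 0
5: 2  (via 9)
3: 3  (via 9)
10: 6  (via 3)
7: 8  (via 5)
6: 14  (via 3)
1: 16  (via 6)
4: 16  (via 3)
0: 17  (via 3)
8: 18  (via 10)
2: 23  (via 7)
Shortest route: 9–5–7–2 = 23 kPa.

23 kPa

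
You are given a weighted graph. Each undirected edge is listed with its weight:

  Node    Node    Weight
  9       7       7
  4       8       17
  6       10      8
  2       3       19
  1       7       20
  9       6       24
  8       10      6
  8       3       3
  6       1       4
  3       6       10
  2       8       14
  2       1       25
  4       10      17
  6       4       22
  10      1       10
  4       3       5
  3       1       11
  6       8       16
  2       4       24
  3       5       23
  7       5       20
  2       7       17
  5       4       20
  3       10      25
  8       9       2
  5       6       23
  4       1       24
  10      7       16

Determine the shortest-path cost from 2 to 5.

Compare a few routes:
2 → 8 → 3 → 5: 14+3+23 = 40
2 → 7 → 5: 17+20 = 37
2 → 3 → 5: 19+23 = 42
2 → 8 → 3 → 4 → 5: 14+3+5+20 = 42
Cheapest is 2 → 7 → 5 at 37.

37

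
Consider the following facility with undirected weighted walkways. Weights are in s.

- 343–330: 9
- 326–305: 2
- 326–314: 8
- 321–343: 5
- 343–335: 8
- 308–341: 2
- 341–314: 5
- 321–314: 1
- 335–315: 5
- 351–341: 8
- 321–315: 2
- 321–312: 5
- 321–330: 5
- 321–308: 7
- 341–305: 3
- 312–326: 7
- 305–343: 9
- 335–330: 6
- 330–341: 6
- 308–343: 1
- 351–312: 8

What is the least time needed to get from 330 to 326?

Settle nodes by increasing distance from 330:
330: 0
321: 5  (via 330)
341: 6  (via 330)
335: 6  (via 330)
314: 6  (via 321)
315: 7  (via 321)
308: 8  (via 341)
305: 9  (via 341)
343: 9  (via 330)
312: 10  (via 321)
326: 11  (via 305)
Shortest route: 330 → 341 → 305 → 326 = 11 s.

11 s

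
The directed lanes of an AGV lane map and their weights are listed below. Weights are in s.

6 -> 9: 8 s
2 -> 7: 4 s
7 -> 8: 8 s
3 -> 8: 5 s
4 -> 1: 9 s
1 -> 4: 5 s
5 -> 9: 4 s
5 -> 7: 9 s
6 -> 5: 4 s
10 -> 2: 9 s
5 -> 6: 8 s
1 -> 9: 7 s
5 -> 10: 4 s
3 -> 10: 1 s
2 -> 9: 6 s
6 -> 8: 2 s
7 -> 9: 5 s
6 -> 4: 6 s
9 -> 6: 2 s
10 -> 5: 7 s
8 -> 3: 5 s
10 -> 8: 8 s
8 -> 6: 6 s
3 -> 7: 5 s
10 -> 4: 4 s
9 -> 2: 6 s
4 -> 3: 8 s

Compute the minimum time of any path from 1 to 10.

Compare a few routes:
1 → 9 → 6 → 8 → 3 → 10: 7+2+2+5+1 = 17
1 → 9 → 6 → 5 → 10: 7+2+4+4 = 17
1 → 4 → 3 → 10: 5+8+1 = 14
1 → 9 → 6 → 4 → 3 → 10: 7+2+6+8+1 = 24
Cheapest is 1 → 4 → 3 → 10 at 14 s.

14 s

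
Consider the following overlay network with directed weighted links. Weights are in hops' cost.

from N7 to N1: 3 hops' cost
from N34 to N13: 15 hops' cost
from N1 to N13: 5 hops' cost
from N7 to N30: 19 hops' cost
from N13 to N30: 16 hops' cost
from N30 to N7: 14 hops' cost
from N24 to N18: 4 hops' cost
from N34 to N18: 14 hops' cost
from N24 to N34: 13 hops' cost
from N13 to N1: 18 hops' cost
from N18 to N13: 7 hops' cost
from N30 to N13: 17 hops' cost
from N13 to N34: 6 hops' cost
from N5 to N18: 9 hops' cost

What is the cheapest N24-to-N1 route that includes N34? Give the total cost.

46 hops' cost

Shortest N24→N34: N24–N34 = 13
Shortest N34→N1: N34–N13–N1 = 33
Total via N34: 13 + 33 = 46 hops' cost.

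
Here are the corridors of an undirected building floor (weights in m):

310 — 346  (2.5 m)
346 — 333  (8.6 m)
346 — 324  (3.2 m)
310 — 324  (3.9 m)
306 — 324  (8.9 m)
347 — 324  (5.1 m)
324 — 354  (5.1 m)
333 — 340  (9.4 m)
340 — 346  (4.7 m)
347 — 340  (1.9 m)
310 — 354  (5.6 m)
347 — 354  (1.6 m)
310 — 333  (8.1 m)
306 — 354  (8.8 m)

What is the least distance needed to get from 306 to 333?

20.7 m

Candidate routes:
306 - 324 - 346 - 333: 8.9+3.2+8.6 = 20.7
306 - 324 - 310 - 333: 8.9+3.9+8.1 = 20.9
Cheapest is 306 - 324 - 346 - 333 at 20.7 m.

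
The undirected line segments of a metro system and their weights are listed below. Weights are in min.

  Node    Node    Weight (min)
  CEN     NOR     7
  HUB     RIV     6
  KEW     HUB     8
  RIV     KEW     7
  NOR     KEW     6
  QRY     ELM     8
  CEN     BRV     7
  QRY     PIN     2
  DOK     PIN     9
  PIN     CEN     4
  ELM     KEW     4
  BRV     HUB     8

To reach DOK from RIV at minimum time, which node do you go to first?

Candidate routes:
RIV - KEW - ELM - QRY - PIN - DOK: 7+4+8+2+9 = 30
RIV - KEW - NOR - CEN - PIN - DOK: 7+6+7+4+9 = 33
The minimum is 30 min via RIV - KEW - ELM - QRY - PIN - DOK.
So from RIV the first move is to KEW.

KEW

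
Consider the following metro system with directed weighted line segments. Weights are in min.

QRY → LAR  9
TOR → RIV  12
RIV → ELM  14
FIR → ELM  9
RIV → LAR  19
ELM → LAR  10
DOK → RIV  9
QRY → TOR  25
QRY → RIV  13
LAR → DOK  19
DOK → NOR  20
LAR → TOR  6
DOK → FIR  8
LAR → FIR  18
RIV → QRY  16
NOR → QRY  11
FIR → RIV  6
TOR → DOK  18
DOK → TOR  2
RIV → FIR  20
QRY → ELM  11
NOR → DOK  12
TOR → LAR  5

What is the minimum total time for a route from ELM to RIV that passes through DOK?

38 min

Shortest ELM→DOK: ELM–LAR–DOK = 29
Shortest DOK→RIV: DOK–RIV = 9
Total via DOK: 29 + 9 = 38 min.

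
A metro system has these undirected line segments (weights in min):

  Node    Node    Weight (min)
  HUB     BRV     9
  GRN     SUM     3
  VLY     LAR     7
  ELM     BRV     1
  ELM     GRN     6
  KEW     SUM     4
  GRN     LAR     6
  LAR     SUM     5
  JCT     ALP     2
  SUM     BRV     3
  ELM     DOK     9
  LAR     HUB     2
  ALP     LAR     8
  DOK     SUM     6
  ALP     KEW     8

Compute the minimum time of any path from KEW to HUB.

Candidate routes:
KEW–SUM–GRN–LAR–HUB: 4+3+6+2 = 15
KEW–SUM–BRV–HUB: 4+3+9 = 16
KEW–SUM–LAR–HUB: 4+5+2 = 11
Cheapest is KEW–SUM–LAR–HUB at 11 min.

11 min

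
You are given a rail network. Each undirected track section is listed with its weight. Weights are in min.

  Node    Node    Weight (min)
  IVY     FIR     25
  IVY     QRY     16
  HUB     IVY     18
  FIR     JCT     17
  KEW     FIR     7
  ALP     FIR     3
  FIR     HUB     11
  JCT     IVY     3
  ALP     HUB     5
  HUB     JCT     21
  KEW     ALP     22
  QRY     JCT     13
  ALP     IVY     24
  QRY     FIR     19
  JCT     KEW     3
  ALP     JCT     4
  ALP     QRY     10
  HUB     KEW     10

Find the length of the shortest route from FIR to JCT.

Candidate routes:
FIR - ALP - JCT: 3+4 = 7
FIR - KEW - JCT: 7+3 = 10
The minimum is 7 min via FIR - ALP - JCT.

7 min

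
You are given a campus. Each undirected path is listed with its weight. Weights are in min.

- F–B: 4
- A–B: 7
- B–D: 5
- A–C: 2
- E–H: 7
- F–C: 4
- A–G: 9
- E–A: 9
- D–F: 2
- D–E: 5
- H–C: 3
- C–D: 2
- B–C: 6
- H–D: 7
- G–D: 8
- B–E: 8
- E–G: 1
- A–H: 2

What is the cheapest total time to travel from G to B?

Candidate routes:
G–E–D–B: 1+5+5 = 11
G–E–B: 1+8 = 9
G–E–D–F–B: 1+5+2+4 = 12
Cheapest is G–E–B at 9 min.

9 min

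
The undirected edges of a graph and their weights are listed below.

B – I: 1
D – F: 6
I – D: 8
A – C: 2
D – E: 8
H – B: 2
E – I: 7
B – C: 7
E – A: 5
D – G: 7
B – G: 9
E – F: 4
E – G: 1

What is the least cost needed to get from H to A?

11

Settle nodes by increasing distance from H:
H: 0
B: 2  (via H)
I: 3  (via B)
C: 9  (via B)
E: 10  (via I)
A: 11  (via C)
Shortest route: H–B–C–A = 11.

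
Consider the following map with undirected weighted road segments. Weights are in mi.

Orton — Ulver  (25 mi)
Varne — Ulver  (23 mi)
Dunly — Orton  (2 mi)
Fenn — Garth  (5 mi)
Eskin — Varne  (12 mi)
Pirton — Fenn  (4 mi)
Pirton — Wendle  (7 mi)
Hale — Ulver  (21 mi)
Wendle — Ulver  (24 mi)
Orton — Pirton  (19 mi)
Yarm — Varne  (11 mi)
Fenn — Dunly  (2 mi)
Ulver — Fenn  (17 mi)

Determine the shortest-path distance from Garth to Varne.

Enumerating some paths:
Garth - Fenn - Dunly - Orton - Ulver - Varne: 5+2+2+25+23 = 57
Garth - Fenn - Ulver - Varne: 5+17+23 = 45
Cheapest is Garth - Fenn - Ulver - Varne at 45 mi.

45 mi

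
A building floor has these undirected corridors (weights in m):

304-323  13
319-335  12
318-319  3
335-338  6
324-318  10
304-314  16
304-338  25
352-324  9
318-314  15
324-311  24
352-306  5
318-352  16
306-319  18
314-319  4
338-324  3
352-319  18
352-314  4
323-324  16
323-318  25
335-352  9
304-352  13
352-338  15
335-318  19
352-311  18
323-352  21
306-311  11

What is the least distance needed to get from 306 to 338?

17 m

Running Dijkstra from 306:
306: 0
352: 5  (via 306)
314: 9  (via 352)
311: 11  (via 306)
319: 13  (via 314)
335: 14  (via 352)
324: 14  (via 352)
318: 16  (via 319)
338: 17  (via 324)
Shortest route: 306 → 352 → 324 → 338 = 17 m.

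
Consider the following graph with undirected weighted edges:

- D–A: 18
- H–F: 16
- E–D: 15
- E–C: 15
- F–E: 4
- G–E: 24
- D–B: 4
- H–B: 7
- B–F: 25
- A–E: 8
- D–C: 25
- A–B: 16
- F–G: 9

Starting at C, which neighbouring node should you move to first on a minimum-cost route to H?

E

Enumerating some paths:
C–D–B–H: 25+4+7 = 36
C–E–F–H: 15+4+16 = 35
The minimum is 35 via C–E–F–H.
So from C the first move is to E.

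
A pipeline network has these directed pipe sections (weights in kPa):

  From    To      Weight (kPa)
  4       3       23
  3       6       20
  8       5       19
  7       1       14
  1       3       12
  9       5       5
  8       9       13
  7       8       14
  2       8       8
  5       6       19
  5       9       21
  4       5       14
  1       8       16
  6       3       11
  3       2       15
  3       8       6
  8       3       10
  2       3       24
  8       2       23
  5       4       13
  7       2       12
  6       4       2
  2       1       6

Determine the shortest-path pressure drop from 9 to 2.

50 kPa

Running Dijkstra from 9:
9: 0
5: 5  (via 9)
4: 18  (via 5)
6: 24  (via 5)
3: 35  (via 6)
8: 41  (via 3)
2: 50  (via 3)
Shortest route: 9–5–6–3–2 = 50 kPa.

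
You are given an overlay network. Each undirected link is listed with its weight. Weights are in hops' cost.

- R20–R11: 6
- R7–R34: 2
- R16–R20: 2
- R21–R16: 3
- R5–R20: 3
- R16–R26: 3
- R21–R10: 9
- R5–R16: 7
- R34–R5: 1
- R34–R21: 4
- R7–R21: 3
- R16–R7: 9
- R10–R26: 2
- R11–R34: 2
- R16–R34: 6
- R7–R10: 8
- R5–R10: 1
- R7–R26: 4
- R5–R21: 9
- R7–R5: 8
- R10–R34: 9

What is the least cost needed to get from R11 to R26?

Enumerating some paths:
R11 → R34 → R7 → R26: 2+2+4 = 8
R11 → R20 → R16 → R26: 6+2+3 = 11
R11 → R34 → R5 → R10 → R26: 2+1+1+2 = 6
The minimum is 6 hops' cost via R11 → R34 → R5 → R10 → R26.

6 hops' cost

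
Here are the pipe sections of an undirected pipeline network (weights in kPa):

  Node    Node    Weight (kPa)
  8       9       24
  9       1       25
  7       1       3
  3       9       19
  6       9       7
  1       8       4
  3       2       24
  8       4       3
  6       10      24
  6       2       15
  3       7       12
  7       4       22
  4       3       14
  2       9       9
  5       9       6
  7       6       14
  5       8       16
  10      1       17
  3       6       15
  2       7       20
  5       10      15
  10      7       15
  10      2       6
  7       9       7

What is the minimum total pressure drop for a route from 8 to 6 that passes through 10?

Shortest 8→10: 8 → 1 → 10 = 21
Shortest 10→6: 10 → 2 → 6 = 21
Total via 10: 21 + 21 = 42 kPa.

42 kPa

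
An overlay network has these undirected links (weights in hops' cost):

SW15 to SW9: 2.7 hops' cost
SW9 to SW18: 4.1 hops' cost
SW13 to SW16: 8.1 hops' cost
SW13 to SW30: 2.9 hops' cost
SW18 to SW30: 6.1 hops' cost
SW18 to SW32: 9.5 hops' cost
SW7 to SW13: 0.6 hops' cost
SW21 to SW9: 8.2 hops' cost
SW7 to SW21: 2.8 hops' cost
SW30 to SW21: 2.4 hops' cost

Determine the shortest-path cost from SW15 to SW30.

Compare a few routes:
SW15 - SW9 - SW18 - SW30: 2.7+4.1+6.1 = 12.9
SW15 - SW9 - SW21 - SW30: 2.7+8.2+2.4 = 13.3
Cheapest is SW15 - SW9 - SW18 - SW30 at 12.9 hops' cost.

12.9 hops' cost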